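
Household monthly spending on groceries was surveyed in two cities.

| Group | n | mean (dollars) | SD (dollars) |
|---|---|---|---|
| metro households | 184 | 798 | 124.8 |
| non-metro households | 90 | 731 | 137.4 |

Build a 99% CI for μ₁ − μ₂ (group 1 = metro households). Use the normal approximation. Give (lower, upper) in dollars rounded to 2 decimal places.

(22.80, 111.20)

Standard errors of each mean: 124.8/√184 = 9.2004 and 137.4/√90 = 14.4832.
SE(x̄₁ − x̄₂) = √(9.2004² + 14.4832²) = 17.1584 for independent samples with unequal variances.
With z* = 2.576, the margin is 2.576 × 17.1584 = 44.2000.
x̄₁ − x̄₂ = 798 − 731 = 67.0000; the interval is 67.0000 ± 44.2000 = (22.80, 111.20).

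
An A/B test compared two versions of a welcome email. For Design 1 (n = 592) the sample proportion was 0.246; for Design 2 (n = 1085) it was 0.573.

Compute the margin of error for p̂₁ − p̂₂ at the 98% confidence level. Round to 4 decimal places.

0.0540

The two standard errors are √(0.2460×0.7540/592) = 0.01770 and √(0.5730×0.4270/1085) = 0.01502.
Because the samples are independent, SE_diff = √(0.01770² + 0.01502²) = 0.02321.
Using z* = 2.326 for 98%, ME = 2.326 × 0.02321 = 0.05399.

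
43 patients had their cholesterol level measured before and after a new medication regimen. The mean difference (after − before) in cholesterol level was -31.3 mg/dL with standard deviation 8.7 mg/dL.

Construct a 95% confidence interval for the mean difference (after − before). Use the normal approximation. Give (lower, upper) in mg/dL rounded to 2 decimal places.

Paired design: SE = s_d/√n = 8.7/√43 = 1.3267.
z* = 1.960; margin of error = 1.960 × 1.3267 = 2.6003.
-31.3 ± 2.6003 → (-33.90, -28.70).

(-33.90, -28.70)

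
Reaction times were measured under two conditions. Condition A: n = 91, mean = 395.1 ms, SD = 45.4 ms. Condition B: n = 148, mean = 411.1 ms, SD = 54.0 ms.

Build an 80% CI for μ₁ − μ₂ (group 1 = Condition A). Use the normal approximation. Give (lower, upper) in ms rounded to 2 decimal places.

(-24.34, -7.66)

Standard errors of each mean: 45.4/√91 = 4.7592 and 54.0/√148 = 4.4388.
SE(x̄₁ − x̄₂) = √(4.7592² + 4.4388²) = 6.5079 for independent samples with unequal variances.
With z* = 1.282, the margin is 1.282 × 6.5079 = 8.3431.
x̄₁ − x̄₂ = 395.1 − 411.1 = -16.0000; the interval is -16.0000 ± 8.3431 = (-24.34, -7.66).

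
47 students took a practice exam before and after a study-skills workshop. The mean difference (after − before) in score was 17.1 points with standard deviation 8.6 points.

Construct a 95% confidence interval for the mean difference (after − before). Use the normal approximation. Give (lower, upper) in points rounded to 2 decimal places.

Paired design: SE = s_d/√n = 8.6/√47 = 1.2544.
z* = 1.960; margin of error = 1.960 × 1.2544 = 2.4586.
17.1 ± 2.4586 → (14.64, 19.56).

(14.64, 19.56)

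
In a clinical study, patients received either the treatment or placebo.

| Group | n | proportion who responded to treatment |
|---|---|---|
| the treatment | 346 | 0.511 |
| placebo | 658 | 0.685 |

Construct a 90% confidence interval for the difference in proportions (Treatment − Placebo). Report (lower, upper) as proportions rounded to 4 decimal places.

(-0.2273, -0.1207)

Each SE is √(p̂(1−p̂)/n): √(0.5110·0.4890/346) = 0.02687 and √(0.6850·0.3150/658) = 0.01811.
SE(p̂₁ − p̂₂) = √(SE₁² + SE₂²) = √(0.0007219969 + 0.0003279721) = 0.03240, since the two samples are independent.
At 90% confidence z* = 1.645; margin = 1.645 × 0.03240 = 0.05330.
The difference is 0.5110 − 0.6850 = -0.1740, so the interval is -0.1740 ± 0.05330 = (-0.2273, -0.1207).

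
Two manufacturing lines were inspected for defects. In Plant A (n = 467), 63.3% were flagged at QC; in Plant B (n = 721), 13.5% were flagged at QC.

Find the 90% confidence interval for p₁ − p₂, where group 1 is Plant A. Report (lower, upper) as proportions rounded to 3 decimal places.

(0.456, 0.540)

SE₁ = √(p̂₁(1−p̂₁)/n₁) = √(0.6330·0.3670/467) = 0.02230; SE₂ = √(0.1350·0.8650/721) = 0.01273.
Independent samples: SE of the difference = √(SE₁² + SE₂²) = √(0.00049729 + 0.0001620529) = 0.02568.
z* for 90% confidence is 1.645, so the margin of error is 1.645 × 0.02568 = 0.04224.
Point estimate p̂₁ − p̂₂ = 0.6330 − 0.1350 = 0.4980.
0.4980 ± 0.04224 → (0.456, 0.540).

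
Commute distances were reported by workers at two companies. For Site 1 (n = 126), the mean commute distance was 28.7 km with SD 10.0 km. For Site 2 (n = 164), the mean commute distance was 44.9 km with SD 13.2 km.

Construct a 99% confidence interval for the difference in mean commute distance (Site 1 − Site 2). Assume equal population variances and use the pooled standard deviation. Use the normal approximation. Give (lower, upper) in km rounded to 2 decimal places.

Pooled variance s_p² = [125·10.0² + 163·13.2²] / (126+164−2) = 142.0178, so s_p = 11.9171.
SE_diff = s_p·√(1/n₁ + 1/n₂) = 11.9171·√(1/126 + 1/164) = 1.4118.
z* = 2.576; margin = 2.576 × 1.4118 = 3.6368.
Difference = 28.7 − 44.9 = -16.2000.
-16.2000 ± 3.6368 → (-19.84, -12.56).

(-19.84, -12.56)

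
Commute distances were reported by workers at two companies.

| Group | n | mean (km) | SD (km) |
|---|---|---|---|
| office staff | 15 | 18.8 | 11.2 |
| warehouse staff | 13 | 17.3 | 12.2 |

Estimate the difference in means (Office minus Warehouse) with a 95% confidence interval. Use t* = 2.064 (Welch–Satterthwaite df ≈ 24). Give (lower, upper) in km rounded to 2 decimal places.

Per-group SEs: s₁/√n₁ = 11.2/√15 = 2.8918, s₂/√n₂ = 12.2/√13 = 3.3837.
Unpooled SE of the difference: √(8.36250724 + 11.44942569) = 4.4511.
Margin of error = t* · SE = 2.064 × 4.4511 = 9.1871.
x̄₁ − x̄₂ = 18.8 − 17.3 = 1.5000.
CI: 1.5000 ± 9.1871 = (-7.69, 10.69).

(-7.69, 10.69)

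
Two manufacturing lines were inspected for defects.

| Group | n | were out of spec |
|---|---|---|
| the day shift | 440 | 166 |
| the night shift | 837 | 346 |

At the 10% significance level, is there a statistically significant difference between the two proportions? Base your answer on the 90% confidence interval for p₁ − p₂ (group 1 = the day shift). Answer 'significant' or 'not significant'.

not significant

p̂₁ = 166/440 = 0.3773 and p̂₂ = 346/837 = 0.4134.
SE₁ = √(p̂₁(1−p̂₁)/n₁) = √(0.3773·0.6227/440) = 0.02311; SE₂ = √(0.4134·0.5866/837) = 0.01702.
Independent samples: SE of the difference = √(SE₁² + SE₂²) = √(0.0005340721 + 0.0002896804) = 0.02870.
z* for 90% confidence is 1.645, so the margin of error is 1.645 × 0.02870 = 0.04721.
Point estimate p̂₁ − p̂₂ = 0.3773 − 0.4134 = -0.0361.
-0.0361 ± 0.04721 → (-0.08331, 0.01111).
The interval (-0.08331, 0.01111) contains 0, so the difference is not significant.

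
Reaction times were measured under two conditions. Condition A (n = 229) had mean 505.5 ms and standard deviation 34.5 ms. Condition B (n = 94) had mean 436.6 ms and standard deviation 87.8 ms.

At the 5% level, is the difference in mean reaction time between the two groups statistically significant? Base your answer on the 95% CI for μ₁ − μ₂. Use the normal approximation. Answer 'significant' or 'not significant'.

SE₁ = s₁/√n₁ = 34.5/√229 = 2.2798; SE₂ = 87.8/√94 = 9.0559.
Independent samples, unequal variances: SE_diff = √(SE₁² + SE₂²) = √(5.19748804 + 82.00932481) = 9.3385.
z* = 1.960, so margin of error = 1.960 × 9.3385 = 18.3035.
Difference in means = 505.5 − 436.6 = 68.9000.
68.9000 ± 18.3035 → (50.5965, 87.2035).
The interval (50.5965, 87.2035) does not contain 0, so the difference is significant.

significant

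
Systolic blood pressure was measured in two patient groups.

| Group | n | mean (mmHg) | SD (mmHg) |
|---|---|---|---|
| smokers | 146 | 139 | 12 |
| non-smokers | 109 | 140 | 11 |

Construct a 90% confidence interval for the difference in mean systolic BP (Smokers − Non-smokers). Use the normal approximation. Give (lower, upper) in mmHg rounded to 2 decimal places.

Standard errors of each mean: 12/√146 = 0.9931 and 11/√109 = 1.0536.
SE(x̄₁ − x̄₂) = √(0.9931² + 1.0536²) = 1.4479 for independent samples with unequal variances.
With z* = 1.645, the margin is 1.645 × 1.4479 = 2.3818.
x̄₁ − x̄₂ = 139 − 140 = -1.0000; the interval is -1.0000 ± 2.3818 = (-3.38, 1.38).

(-3.38, 1.38)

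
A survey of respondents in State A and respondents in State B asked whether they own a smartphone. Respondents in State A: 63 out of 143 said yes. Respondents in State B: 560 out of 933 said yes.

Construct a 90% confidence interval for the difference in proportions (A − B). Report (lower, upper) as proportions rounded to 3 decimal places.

(-0.233, -0.086)

p̂₁ = 63/143 = 0.4406 and p̂₂ = 560/933 = 0.6002.
SE₁ = √(p̂₁(1−p̂₁)/n₁) = √(0.4406·0.5594/143) = 0.04152; SE₂ = √(0.6002·0.3998/933) = 0.01604.
Independent samples: SE of the difference = √(SE₁² + SE₂²) = √(0.0017239104 + 0.0002572816) = 0.04451.
z* for 90% confidence is 1.645, so the margin of error is 1.645 × 0.04451 = 0.07322.
Point estimate p̂₁ − p̂₂ = 0.4406 − 0.6002 = -0.1596.
-0.1596 ± 0.07322 → (-0.233, -0.086).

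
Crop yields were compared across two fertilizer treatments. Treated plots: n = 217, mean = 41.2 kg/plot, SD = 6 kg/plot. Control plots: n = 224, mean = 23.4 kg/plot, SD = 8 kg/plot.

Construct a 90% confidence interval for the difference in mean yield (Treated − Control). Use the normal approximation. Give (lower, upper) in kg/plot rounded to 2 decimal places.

(16.69, 18.91)

Per-group SEs: s₁/√n₁ = 6/√217 = 0.4073, s₂/√n₂ = 8/√224 = 0.5345.
Unpooled SE of the difference: √(0.16589329 + 0.28569025) = 0.6720.
Margin of error = z* · SE = 1.645 × 0.6720 = 1.1054.
x̄₁ − x̄₂ = 41.2 − 23.4 = 17.8000.
CI: 17.8000 ± 1.1054 = (16.69, 18.91).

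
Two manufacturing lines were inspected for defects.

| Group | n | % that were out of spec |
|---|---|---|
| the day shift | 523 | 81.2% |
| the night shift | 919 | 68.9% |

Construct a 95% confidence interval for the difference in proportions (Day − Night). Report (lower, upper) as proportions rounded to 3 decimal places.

(0.078, 0.168)

Each SE is √(p̂(1−p̂)/n): √(0.8120·0.1880/523) = 0.01708 and √(0.6890·0.3110/919) = 0.01527.
SE(p̂₁ − p̂₂) = √(SE₁² + SE₂²) = √(0.0002917264 + 0.0002331729) = 0.02291, since the two samples are independent.
At 95% confidence z* = 1.960; margin = 1.960 × 0.02291 = 0.04490.
The difference is 0.8120 − 0.6890 = 0.1230, so the interval is 0.1230 ± 0.04490 = (0.078, 0.168).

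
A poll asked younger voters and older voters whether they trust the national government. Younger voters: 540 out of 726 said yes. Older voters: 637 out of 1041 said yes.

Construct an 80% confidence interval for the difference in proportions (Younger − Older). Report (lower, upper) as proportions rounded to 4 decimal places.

Sample proportions: 540/726 = 0.7438, 637/1041 = 0.6119.
Each SE is √(p̂(1−p̂)/n): √(0.7438·0.2562/726) = 0.01620 and √(0.6119·0.3881/1041) = 0.01510.
SE(p̂₁ − p̂₂) = √(SE₁² + SE₂²) = √(0.00026244 + 0.00022801) = 0.02215, since the two samples are independent.
At 80% confidence z* = 1.282; margin = 1.282 × 0.02215 = 0.02840.
The difference is 0.7438 − 0.6119 = 0.1319, so the interval is 0.1319 ± 0.02840 = (0.1035, 0.1603).

(0.1035, 0.1603)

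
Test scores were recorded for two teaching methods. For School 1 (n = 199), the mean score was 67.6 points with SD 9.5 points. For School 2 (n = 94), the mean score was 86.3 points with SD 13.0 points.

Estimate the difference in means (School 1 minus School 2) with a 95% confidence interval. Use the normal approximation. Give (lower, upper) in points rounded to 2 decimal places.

Per-group SEs: s₁/√n₁ = 9.5/√199 = 0.6734, s₂/√n₂ = 13.0/√94 = 1.3408.
Unpooled SE of the difference: √(0.45346756 + 1.79774464) = 1.5004.
Margin of error = z* · SE = 1.960 × 1.5004 = 2.9408.
x̄₁ − x̄₂ = 67.6 − 86.3 = -18.7000.
CI: -18.7000 ± 2.9408 = (-21.64, -15.76).

(-21.64, -15.76)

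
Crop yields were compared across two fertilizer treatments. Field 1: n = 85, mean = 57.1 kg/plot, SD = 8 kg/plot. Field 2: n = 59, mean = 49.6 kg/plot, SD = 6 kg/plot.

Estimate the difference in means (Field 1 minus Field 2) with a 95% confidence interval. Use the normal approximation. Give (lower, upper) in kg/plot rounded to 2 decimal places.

(5.21, 9.79)

SE₁ = s₁/√n₁ = 8/√85 = 0.8677; SE₂ = 6/√59 = 0.7811.
Independent samples, unequal variances: SE_diff = √(SE₁² + SE₂²) = √(0.75290329 + 0.61011721) = 1.1675.
z* = 1.960, so margin of error = 1.960 × 1.1675 = 2.2883.
Difference in means = 57.1 − 49.6 = 7.5000.
7.5000 ± 2.2883 → (5.21, 9.79).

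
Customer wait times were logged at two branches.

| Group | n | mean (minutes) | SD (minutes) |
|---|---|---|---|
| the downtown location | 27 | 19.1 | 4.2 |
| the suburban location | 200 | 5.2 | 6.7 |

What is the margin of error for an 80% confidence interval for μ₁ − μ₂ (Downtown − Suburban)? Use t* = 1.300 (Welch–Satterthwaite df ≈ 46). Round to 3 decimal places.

1.218

Per-group SEs: s₁/√n₁ = 4.2/√27 = 0.8083, s₂/√n₂ = 6.7/√200 = 0.4738.
Unpooled SE of the difference: √(0.65334889 + 0.22448644) = 0.9369.
Margin of error = t* · SE = 1.300 × 0.9369 = 1.2180.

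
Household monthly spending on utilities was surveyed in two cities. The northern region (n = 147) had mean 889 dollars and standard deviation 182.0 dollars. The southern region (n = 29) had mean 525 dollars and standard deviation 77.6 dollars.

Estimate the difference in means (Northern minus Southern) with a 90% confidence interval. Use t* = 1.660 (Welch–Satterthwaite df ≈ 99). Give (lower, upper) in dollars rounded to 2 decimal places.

Standard errors of each mean: 182.0/√147 = 15.0111 and 77.6/√29 = 14.4100.
SE(x̄₁ − x̄₂) = √(15.0111² + 14.4100²) = 20.8082 for independent samples with unequal variances.
With t* = 1.660, the margin is 1.660 × 20.8082 = 34.5416.
x̄₁ − x̄₂ = 889 − 525 = 364.0000; the interval is 364.0000 ± 34.5416 = (329.46, 398.54).

(329.46, 398.54)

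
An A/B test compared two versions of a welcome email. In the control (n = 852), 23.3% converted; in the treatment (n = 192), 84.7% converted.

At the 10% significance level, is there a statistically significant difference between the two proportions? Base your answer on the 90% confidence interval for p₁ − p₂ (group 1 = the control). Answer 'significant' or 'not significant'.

Each SE is √(p̂(1−p̂)/n): √(0.2330·0.7670/852) = 0.01448 and √(0.8470·0.1530/192) = 0.02598.
SE(p̂₁ − p̂₂) = √(SE₁² + SE₂²) = √(0.0002096704 + 0.0006749604) = 0.02974, since the two samples are independent.
At 90% confidence z* = 1.645; margin = 1.645 × 0.02974 = 0.04892.
The difference is 0.2330 − 0.8470 = -0.6140, so the interval is -0.6140 ± 0.04892 = (-0.66292, -0.56508).
The interval (-0.66292, -0.56508) does not contain 0, so the difference is significant.

significant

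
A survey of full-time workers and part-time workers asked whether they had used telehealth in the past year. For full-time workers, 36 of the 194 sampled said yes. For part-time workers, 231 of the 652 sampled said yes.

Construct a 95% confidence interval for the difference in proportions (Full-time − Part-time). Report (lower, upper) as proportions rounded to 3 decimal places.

(-0.235, -0.103)

p̂₁ = 36/194 = 0.1856 and p̂₂ = 231/652 = 0.3543.
SE₁ = √(p̂₁(1−p̂₁)/n₁) = √(0.1856·0.8144/194) = 0.02791; SE₂ = √(0.3543·0.6457/652) = 0.01873.
Independent samples: SE of the difference = √(SE₁² + SE₂²) = √(0.0007789681 + 0.0003508129) = 0.03361.
z* for 95% confidence is 1.960, so the margin of error is 1.960 × 0.03361 = 0.06588.
Point estimate p̂₁ − p̂₂ = 0.1856 − 0.3543 = -0.1687.
-0.1687 ± 0.06588 → (-0.235, -0.103).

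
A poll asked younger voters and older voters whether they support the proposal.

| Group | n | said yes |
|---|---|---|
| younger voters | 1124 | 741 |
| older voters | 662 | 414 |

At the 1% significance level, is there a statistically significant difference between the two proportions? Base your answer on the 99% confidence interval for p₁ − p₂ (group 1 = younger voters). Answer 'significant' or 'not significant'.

Sample proportions: 741/1124 = 0.6593, 414/662 = 0.6254.
Each SE is √(p̂(1−p̂)/n): √(0.6593·0.3407/1124) = 0.01414 and √(0.6254·0.3746/662) = 0.01881.
SE(p̂₁ − p̂₂) = √(SE₁² + SE₂²) = √(0.0001999396 + 0.0003538161) = 0.02353, since the two samples are independent.
At 99% confidence z* = 2.576; margin = 2.576 × 0.02353 = 0.06061.
The difference is 0.6593 − 0.6254 = 0.0339, so the interval is 0.0339 ± 0.06061 = (-0.02671, 0.09451).
The interval (-0.02671, 0.09451) contains 0, so the difference is not significant.

not significant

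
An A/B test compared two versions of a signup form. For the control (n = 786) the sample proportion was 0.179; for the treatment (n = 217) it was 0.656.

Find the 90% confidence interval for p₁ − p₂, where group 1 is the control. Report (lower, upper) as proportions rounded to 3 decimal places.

SE₁ = √(p̂₁(1−p̂₁)/n₁) = √(0.1790·0.8210/786) = 0.01367; SE₂ = √(0.6560·0.3440/217) = 0.03225.
Independent samples: SE of the difference = √(SE₁² + SE₂²) = √(0.0001868689 + 0.0010400625) = 0.03503.
z* for 90% confidence is 1.645, so the margin of error is 1.645 × 0.03503 = 0.05762.
Point estimate p̂₁ − p̂₂ = 0.1790 − 0.6560 = -0.4770.
-0.4770 ± 0.05762 → (-0.535, -0.419).

(-0.535, -0.419)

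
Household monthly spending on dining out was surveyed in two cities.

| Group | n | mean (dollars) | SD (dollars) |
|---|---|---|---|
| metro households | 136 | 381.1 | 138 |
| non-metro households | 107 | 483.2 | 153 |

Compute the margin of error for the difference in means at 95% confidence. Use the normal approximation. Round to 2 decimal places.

Per-group SEs: s₁/√n₁ = 138/√136 = 11.8334, s₂/√n₂ = 153/√107 = 14.7911.
Unpooled SE of the difference: √(140.02935556 + 218.77663921) = 18.9422.
Margin of error = z* · SE = 1.960 × 18.9422 = 37.1267.

37.13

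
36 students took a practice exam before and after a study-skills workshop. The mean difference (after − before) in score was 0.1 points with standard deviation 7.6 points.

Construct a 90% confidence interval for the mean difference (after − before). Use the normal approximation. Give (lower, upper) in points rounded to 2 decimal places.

This is a matched-pairs design, so SE = s_d/√n = 7.6/√36 = 1.2667.
Margin = 1.645 × 1.2667 = 2.0837; the interval is 0.1 ± 2.0837 = (-1.98, 2.18).

(-1.98, 2.18)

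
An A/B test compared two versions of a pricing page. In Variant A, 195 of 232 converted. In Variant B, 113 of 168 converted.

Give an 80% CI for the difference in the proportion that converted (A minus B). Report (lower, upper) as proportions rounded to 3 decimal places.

First, p̂₁ = 195/232 = 0.8405; p̂₂ = 113/168 = 0.6726.
The two standard errors are √(0.8405×0.1595/232) = 0.02404 and √(0.6726×0.3274/168) = 0.03620.
Because the samples are independent, SE_diff = √(0.02404² + 0.03620²) = 0.04346.
Using z* = 1.282 for 80%, ME = 1.282 × 0.04346 = 0.05572.
p̂₁ − p̂₂ = 0.1679; interval 0.1679 ± 0.05572 gives (0.112, 0.224).

(0.112, 0.224)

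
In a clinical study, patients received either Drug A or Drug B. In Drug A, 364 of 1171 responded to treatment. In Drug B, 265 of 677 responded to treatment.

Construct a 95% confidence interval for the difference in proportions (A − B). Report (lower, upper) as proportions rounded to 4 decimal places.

Sample proportions: 364/1171 = 0.3108, 265/677 = 0.3914.
Each SE is √(p̂(1−p̂)/n): √(0.3108·0.6892/1171) = 0.01352 and √(0.3914·0.6086/677) = 0.01876.
SE(p̂₁ − p̂₂) = √(SE₁² + SE₂²) = √(0.0001827904 + 0.0003519376) = 0.02312, since the two samples are independent.
At 95% confidence z* = 1.960; margin = 1.960 × 0.02312 = 0.04532.
The difference is 0.3108 − 0.3914 = -0.0806, so the interval is -0.0806 ± 0.04532 = (-0.1259, -0.0353).

(-0.1259, -0.0353)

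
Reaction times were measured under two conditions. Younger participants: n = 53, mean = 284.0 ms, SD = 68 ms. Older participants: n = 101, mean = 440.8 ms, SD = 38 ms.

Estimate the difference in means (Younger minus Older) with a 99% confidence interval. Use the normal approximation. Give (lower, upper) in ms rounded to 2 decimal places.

Per-group SEs: s₁/√n₁ = 68/√53 = 9.3405, s₂/√n₂ = 38/√101 = 3.7811.
Unpooled SE of the difference: √(87.24494025 + 14.29671721) = 10.0768.
Margin of error = z* · SE = 2.576 × 10.0768 = 25.9578.
x̄₁ − x̄₂ = 284.0 − 440.8 = -156.8000.
CI: -156.8000 ± 25.9578 = (-182.76, -130.84).

(-182.76, -130.84)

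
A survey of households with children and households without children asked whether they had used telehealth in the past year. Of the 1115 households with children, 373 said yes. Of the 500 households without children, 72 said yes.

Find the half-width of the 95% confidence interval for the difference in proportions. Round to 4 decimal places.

Sample proportions: 373/1115 = 0.3345, 72/500 = 0.1440.
Each SE is √(p̂(1−p̂)/n): √(0.3345·0.6655/1115) = 0.01413 and √(0.1440·0.8560/500) = 0.01570.
SE(p̂₁ − p̂₂) = √(SE₁² + SE₂²) = √(0.0001996569 + 0.00024649) = 0.02112, since the two samples are independent.
At 95% confidence z* = 1.960; margin = 1.960 × 0.02112 = 0.04140.

0.0414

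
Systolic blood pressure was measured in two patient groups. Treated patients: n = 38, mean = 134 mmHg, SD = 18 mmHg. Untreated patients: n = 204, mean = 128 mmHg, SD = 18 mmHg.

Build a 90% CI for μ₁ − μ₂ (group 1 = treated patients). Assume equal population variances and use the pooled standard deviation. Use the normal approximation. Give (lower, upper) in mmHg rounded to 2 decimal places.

Pooled variance s_p² = [37·18² + 203·18²] / (38+204−2) = 324.0000, so s_p = 18.0000.
SE_diff = s_p·√(1/n₁ + 1/n₂) = 18.0000·√(1/38 + 1/204) = 3.1803.
z* = 1.645; margin = 1.645 × 3.1803 = 5.2316.
Difference = 134 − 128 = 6.0000.
6.0000 ± 5.2316 → (0.77, 11.23).

(0.77, 11.23)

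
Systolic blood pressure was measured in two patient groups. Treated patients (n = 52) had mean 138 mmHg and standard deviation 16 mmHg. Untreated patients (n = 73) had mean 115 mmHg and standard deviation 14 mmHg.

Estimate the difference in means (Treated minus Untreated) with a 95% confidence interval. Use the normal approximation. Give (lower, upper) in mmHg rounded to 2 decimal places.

(17.59, 28.41)

Per-group SEs: s₁/√n₁ = 16/√52 = 2.2188, s₂/√n₂ = 14/√73 = 1.6386.
Unpooled SE of the difference: √(4.92307344 + 2.68500996) = 2.7583.
Margin of error = z* · SE = 1.960 × 2.7583 = 5.4063.
x̄₁ − x̄₂ = 138 − 115 = 23.0000.
CI: 23.0000 ± 5.4063 = (17.59, 28.41).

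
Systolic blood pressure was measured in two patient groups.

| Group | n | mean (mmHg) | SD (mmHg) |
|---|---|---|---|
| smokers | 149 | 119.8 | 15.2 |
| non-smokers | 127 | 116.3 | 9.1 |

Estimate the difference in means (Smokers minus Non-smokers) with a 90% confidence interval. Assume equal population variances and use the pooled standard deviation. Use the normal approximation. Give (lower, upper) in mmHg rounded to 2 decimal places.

(0.96, 6.04)

s_p = √[((n₁−1)s₁² + (n₂−1)s₂²)/(n₁+n₂−2)] = √[(148·15.2² + 126·9.1²)/274] = 12.7623.
SE = 12.7623·√(1/149 + 1/127) = 1.5413.
With z* = 1.645, margin = 1.645 × 1.5413 = 2.5354.
x̄₁ − x̄₂ = 119.8 − 116.3 = 3.5000; interval 3.5000 ± 2.5354 = (0.96, 6.04).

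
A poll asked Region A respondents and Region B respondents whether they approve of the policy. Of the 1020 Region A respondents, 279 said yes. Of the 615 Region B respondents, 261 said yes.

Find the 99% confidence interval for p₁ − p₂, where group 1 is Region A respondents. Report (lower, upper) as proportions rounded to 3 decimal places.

(-0.214, -0.088)

p̂₁ = 279/1020 = 0.2735 and p̂₂ = 261/615 = 0.4244.
SE₁ = √(p̂₁(1−p̂₁)/n₁) = √(0.2735·0.7265/1020) = 0.01396; SE₂ = √(0.4244·0.5756/615) = 0.01993.
Independent samples: SE of the difference = √(SE₁² + SE₂²) = √(0.0001948816 + 0.0003972049) = 0.02433.
z* for 99% confidence is 2.576, so the margin of error is 2.576 × 0.02433 = 0.06267.
Point estimate p̂₁ − p̂₂ = 0.2735 − 0.4244 = -0.1509.
-0.1509 ± 0.06267 → (-0.214, -0.088).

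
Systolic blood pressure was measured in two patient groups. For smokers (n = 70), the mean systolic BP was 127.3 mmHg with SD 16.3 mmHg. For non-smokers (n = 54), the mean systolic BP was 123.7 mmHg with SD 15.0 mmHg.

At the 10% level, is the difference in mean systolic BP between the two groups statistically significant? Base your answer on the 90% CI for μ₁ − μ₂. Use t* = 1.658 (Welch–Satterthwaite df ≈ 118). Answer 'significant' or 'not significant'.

Standard errors of each mean: 16.3/√70 = 1.9482 and 15.0/√54 = 2.0412.
SE(x̄₁ − x̄₂) = √(1.9482² + 2.0412²) = 2.8217 for independent samples with unequal variances.
With t* = 1.658, the margin is 1.658 × 2.8217 = 4.6784.
x̄₁ − x̄₂ = 127.3 − 123.7 = 3.6000; the interval is 3.6000 ± 4.6784 = (-1.0784, 8.2784).
The interval (-1.0784, 8.2784) contains 0, so the difference is not significant.

not significant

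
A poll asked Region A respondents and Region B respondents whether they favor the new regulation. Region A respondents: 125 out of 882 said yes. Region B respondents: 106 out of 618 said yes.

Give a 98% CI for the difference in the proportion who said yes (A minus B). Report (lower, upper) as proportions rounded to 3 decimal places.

(-0.074, 0.015)

First, p̂₁ = 125/882 = 0.1417; p̂₂ = 106/618 = 0.1715.
The two standard errors are √(0.1417×0.8583/882) = 0.01174 and √(0.1715×0.8285/618) = 0.01516.
Because the samples are independent, SE_diff = √(0.01174² + 0.01516²) = 0.01917.
Using z* = 2.326 for 98%, ME = 2.326 × 0.01917 = 0.04459.
p̂₁ − p̂₂ = -0.0298; interval -0.0298 ± 0.04459 gives (-0.074, 0.015).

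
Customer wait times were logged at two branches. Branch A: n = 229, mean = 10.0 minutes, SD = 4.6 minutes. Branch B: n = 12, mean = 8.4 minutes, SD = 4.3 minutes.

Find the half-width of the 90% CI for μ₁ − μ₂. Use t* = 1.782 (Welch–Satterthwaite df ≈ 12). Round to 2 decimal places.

2.28

Standard errors of each mean: 4.6/√229 = 0.3040 and 4.3/√12 = 1.2413.
SE(x̄₁ − x̄₂) = √(0.3040² + 1.2413²) = 1.2780 for independent samples with unequal variances.
With t* = 1.782, the margin is 1.782 × 1.2780 = 2.2774.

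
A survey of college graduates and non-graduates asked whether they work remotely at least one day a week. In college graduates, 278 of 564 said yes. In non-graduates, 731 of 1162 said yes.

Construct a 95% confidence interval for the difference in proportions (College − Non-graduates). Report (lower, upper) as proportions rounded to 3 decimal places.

First, p̂₁ = 278/564 = 0.4929; p̂₂ = 731/1162 = 0.6291.
The two standard errors are √(0.4929×0.5071/564) = 0.02105 and √(0.6291×0.3709/1162) = 0.01417.
Because the samples are independent, SE_diff = √(0.02105² + 0.01417²) = 0.02538.
Using z* = 1.960 for 95%, ME = 1.960 × 0.02538 = 0.04974.
p̂₁ − p̂₂ = -0.1362; interval -0.1362 ± 0.04974 gives (-0.186, -0.086).

(-0.186, -0.086)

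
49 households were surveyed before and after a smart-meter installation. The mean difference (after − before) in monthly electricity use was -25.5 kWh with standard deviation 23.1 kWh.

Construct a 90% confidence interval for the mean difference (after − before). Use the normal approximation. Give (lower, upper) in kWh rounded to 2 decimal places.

(-30.93, -20.07)

Paired design: SE = s_d/√n = 23.1/√49 = 3.3000.
z* = 1.645; margin of error = 1.645 × 3.3000 = 5.4285.
-25.5 ± 5.4285 → (-30.93, -20.07).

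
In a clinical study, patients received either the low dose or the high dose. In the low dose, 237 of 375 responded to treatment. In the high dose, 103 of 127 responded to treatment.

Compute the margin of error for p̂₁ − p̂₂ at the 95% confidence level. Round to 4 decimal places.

Sample proportions: 237/375 = 0.6320, 103/127 = 0.8110.
Each SE is √(p̂(1−p̂)/n): √(0.6320·0.3680/375) = 0.02490 and √(0.8110·0.1890/127) = 0.03474.
SE(p̂₁ − p̂₂) = √(SE₁² + SE₂²) = √(0.00062001 + 0.0012068676) = 0.04274, since the two samples are independent.
At 95% confidence z* = 1.960; margin = 1.960 × 0.04274 = 0.08377.

0.0838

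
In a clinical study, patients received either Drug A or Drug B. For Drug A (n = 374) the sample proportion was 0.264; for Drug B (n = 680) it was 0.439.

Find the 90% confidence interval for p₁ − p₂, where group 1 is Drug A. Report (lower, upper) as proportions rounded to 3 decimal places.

(-0.224, -0.126)

SE₁ = √(p̂₁(1−p̂₁)/n₁) = √(0.2640·0.7360/374) = 0.02279; SE₂ = √(0.4390·0.5610/680) = 0.01903.
Independent samples: SE of the difference = √(SE₁² + SE₂²) = √(0.0005193841 + 0.0003621409) = 0.02969.
z* for 90% confidence is 1.645, so the margin of error is 1.645 × 0.02969 = 0.04884.
Point estimate p̂₁ − p̂₂ = 0.2640 − 0.4390 = -0.1750.
-0.1750 ± 0.04884 → (-0.224, -0.126).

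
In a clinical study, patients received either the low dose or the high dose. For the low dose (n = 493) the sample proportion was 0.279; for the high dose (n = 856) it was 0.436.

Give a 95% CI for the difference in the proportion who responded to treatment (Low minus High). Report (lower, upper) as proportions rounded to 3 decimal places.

SE₁ = √(p̂₁(1−p̂₁)/n₁) = √(0.2790·0.7210/493) = 0.02020; SE₂ = √(0.4360·0.5640/856) = 0.01695.
Independent samples: SE of the difference = √(SE₁² + SE₂²) = √(0.00040804 + 0.0002873025) = 0.02637.
z* for 95% confidence is 1.960, so the margin of error is 1.960 × 0.02637 = 0.05169.
Point estimate p̂₁ − p̂₂ = 0.2790 − 0.4360 = -0.1570.
-0.1570 ± 0.05169 → (-0.209, -0.105).

(-0.209, -0.105)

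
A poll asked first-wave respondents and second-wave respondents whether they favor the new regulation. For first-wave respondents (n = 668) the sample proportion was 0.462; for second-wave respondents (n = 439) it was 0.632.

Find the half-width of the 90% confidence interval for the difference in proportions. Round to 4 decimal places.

0.0494

Each SE is √(p̂(1−p̂)/n): √(0.4620·0.5380/668) = 0.01929 and √(0.6320·0.3680/439) = 0.02302.
SE(p̂₁ − p̂₂) = √(SE₁² + SE₂²) = √(0.0003721041 + 0.0005299204) = 0.03003, since the two samples are independent.
At 90% confidence z* = 1.645; margin = 1.645 × 0.03003 = 0.04940.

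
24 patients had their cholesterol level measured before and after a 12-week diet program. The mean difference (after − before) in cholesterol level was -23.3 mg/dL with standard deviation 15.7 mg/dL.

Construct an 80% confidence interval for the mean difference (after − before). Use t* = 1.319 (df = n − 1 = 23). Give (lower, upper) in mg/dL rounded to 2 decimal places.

(-27.53, -19.07)

Paired design: SE = s_d/√n = 15.7/√24 = 3.2047.
t* = 1.319; margin of error = 1.319 × 3.2047 = 4.2270.
-23.3 ± 4.2270 → (-27.53, -19.07).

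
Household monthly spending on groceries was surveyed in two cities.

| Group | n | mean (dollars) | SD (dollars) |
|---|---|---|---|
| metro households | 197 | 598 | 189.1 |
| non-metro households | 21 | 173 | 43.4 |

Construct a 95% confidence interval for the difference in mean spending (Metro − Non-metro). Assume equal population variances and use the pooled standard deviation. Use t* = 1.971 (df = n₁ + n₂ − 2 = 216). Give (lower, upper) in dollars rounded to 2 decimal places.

Pooled variance s_p² = [196·189.1² + 20·43.4²] / (197+21−2) = 32622.2128, so s_p = 180.6162.
SE_diff = s_p·√(1/n₁ + 1/n₂) = 180.6162·√(1/197 + 1/21) = 41.4612.
t* = 1.971; margin = 1.971 × 41.4612 = 81.7200.
Difference = 598 − 173 = 425.0000.
425.0000 ± 81.7200 → (343.28, 506.72).

(343.28, 506.72)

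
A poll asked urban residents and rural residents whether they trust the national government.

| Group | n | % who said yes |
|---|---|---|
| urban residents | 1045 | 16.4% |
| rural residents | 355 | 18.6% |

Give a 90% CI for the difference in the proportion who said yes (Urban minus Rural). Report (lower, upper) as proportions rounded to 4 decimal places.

The two standard errors are √(0.1640×0.8360/1045) = 0.01145 and √(0.1860×0.8140/355) = 0.02065.
Because the samples are independent, SE_diff = √(0.01145² + 0.02065²) = 0.02361.
Using z* = 1.645 for 90%, ME = 1.645 × 0.02361 = 0.03884.
p̂₁ − p̂₂ = -0.0220; interval -0.0220 ± 0.03884 gives (-0.0608, 0.0168).

(-0.0608, 0.0168)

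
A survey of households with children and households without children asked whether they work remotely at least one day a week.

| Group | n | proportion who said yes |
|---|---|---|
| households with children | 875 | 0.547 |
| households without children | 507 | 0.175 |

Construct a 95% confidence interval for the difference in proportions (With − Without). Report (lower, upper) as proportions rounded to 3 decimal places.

The two standard errors are √(0.5470×0.4530/875) = 0.01683 and √(0.1750×0.8250/507) = 0.01687.
Because the samples are independent, SE_diff = √(0.01683² + 0.01687²) = 0.02383.
Using z* = 1.960 for 95%, ME = 1.960 × 0.02383 = 0.04671.
p̂₁ − p̂₂ = 0.3720; interval 0.3720 ± 0.04671 gives (0.325, 0.419).

(0.325, 0.419)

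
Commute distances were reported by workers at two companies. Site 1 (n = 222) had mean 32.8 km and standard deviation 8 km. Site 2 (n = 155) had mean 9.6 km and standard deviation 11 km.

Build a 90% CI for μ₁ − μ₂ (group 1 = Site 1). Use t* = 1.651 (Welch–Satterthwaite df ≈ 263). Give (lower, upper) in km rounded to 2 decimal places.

SE₁ = s₁/√n₁ = 8/√222 = 0.5369; SE₂ = 11/√155 = 0.8835.
Independent samples, unequal variances: SE_diff = √(SE₁² + SE₂²) = √(0.28826161 + 0.78057225) = 1.0338.
t* = 1.651, so margin of error = 1.651 × 1.0338 = 1.7068.
Difference in means = 32.8 − 9.6 = 23.2000.
23.2000 ± 1.7068 → (21.49, 24.91).

(21.49, 24.91)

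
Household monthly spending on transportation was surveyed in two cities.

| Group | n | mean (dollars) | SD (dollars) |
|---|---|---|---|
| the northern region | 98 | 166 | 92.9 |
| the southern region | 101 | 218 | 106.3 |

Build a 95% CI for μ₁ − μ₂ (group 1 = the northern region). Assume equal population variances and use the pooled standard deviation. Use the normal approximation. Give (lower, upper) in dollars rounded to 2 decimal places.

s_p = √[((n₁−1)s₁² + (n₂−1)s₂²)/(n₁+n₂−2)] = √[(97·92.9² + 100·106.3²)/197] = 99.9268.
SE = 99.9268·√(1/98 + 1/101) = 14.1689.
With z* = 1.960, margin = 1.960 × 14.1689 = 27.7710.
x̄₁ − x̄₂ = 166 − 218 = -52.0000; interval -52.0000 ± 27.7710 = (-79.77, -24.23).

(-79.77, -24.23)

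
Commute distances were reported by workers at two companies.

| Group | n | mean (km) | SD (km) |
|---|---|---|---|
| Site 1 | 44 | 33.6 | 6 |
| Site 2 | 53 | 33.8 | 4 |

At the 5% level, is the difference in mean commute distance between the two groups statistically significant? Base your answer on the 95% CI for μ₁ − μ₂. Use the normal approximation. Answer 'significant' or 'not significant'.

not significant

Standard errors of each mean: 6/√44 = 0.9045 and 4/√53 = 0.5494.
SE(x̄₁ − x̄₂) = √(0.9045² + 0.5494²) = 1.0583 for independent samples with unequal variances.
With z* = 1.960, the margin is 1.960 × 1.0583 = 2.0743.
x̄₁ − x̄₂ = 33.6 − 33.8 = -0.2000; the interval is -0.2000 ± 2.0743 = (-2.2743, 1.8743).
The interval (-2.2743, 1.8743) contains 0, so the difference is not significant.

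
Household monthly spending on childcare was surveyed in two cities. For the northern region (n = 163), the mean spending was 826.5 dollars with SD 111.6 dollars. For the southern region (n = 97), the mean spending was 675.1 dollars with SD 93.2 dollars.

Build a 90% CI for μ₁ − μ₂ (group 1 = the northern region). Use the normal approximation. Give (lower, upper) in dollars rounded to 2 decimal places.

Standard errors of each mean: 111.6/√163 = 8.7412 and 93.2/√97 = 9.4630.
SE(x̄₁ − x̄₂) = √(8.7412² + 9.4630²) = 12.8824 for independent samples with unequal variances.
With z* = 1.645, the margin is 1.645 × 12.8824 = 21.1915.
x̄₁ − x̄₂ = 826.5 − 675.1 = 151.4000; the interval is 151.4000 ± 21.1915 = (130.21, 172.59).

(130.21, 172.59)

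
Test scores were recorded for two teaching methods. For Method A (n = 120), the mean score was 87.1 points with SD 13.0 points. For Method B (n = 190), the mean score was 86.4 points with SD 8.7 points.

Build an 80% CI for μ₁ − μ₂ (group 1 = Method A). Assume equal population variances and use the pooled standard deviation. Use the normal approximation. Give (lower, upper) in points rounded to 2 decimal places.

s_p = √[((n₁−1)s₁² + (n₂−1)s₂²)/(n₁+n₂−2)] = √[(119·13.0² + 189·8.7²)/308] = 10.5708.
SE = 10.5708·√(1/120 + 1/190) = 1.2326.
With z* = 1.282, margin = 1.282 × 1.2326 = 1.5802.
x̄₁ − x̄₂ = 87.1 − 86.4 = 0.7000; interval 0.7000 ± 1.5802 = (-0.88, 2.28).

(-0.88, 2.28)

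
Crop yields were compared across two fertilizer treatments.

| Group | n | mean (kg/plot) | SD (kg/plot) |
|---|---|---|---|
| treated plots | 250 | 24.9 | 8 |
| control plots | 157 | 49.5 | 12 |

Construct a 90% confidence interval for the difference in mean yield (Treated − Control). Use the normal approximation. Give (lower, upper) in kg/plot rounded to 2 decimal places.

SE₁ = s₁/√n₁ = 8/√250 = 0.5060; SE₂ = 12/√157 = 0.9577.
Independent samples, unequal variances: SE_diff = √(SE₁² + SE₂²) = √(0.256036 + 0.91718929) = 1.0832.
z* = 1.645, so margin of error = 1.645 × 1.0832 = 1.7819.
Difference in means = 24.9 − 49.5 = -24.6000.
-24.6000 ± 1.7819 → (-26.38, -22.82).

(-26.38, -22.82)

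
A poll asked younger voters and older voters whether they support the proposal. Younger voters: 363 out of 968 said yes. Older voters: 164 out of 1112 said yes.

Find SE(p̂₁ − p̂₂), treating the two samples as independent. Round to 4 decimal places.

Sample proportions: 363/968 = 0.3750, 164/1112 = 0.1475.
Each SE is √(p̂(1−p̂)/n): √(0.3750·0.6250/968) = 0.01556 and √(0.1475·0.8525/1112) = 0.01063.
SE(p̂₁ − p̂₂) = √(SE₁² + SE₂²) = √(0.0002421136 + 0.0001129969) = 0.01884, since the two samples are independent.

0.0188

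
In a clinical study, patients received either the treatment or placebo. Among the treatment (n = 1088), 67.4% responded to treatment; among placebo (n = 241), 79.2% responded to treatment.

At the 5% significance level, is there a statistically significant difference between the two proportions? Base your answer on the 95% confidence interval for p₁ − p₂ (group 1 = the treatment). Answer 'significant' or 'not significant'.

Each SE is √(p̂(1−p̂)/n): √(0.6740·0.3260/1088) = 0.01421 and √(0.7920·0.2080/241) = 0.02614.
SE(p̂₁ − p̂₂) = √(SE₁² + SE₂²) = √(0.0002019241 + 0.0006832996) = 0.02975, since the two samples are independent.
At 95% confidence z* = 1.960; margin = 1.960 × 0.02975 = 0.05831.
The difference is 0.6740 − 0.7920 = -0.1180, so the interval is -0.1180 ± 0.05831 = (-0.17631, -0.05969).
The interval (-0.17631, -0.05969) does not contain 0, so the difference is significant.

significant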